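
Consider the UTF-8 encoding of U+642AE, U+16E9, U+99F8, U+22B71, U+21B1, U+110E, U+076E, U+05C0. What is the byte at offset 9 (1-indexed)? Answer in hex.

0xA7

1-indexed offset 9 is 0-indexed offset 8.
U+642AE → 4-byte form F1 A4 8A AE at offsets 0–3.
U+16E9 → 3-byte form E1 9B A9 at offsets 4–6.
U+99F8 → 3-byte form E9 A7 B8 at offsets 7–9.
Offset 8 falls in char 3's range; it's byte 2 of E9 A7 B8 = 0xA7.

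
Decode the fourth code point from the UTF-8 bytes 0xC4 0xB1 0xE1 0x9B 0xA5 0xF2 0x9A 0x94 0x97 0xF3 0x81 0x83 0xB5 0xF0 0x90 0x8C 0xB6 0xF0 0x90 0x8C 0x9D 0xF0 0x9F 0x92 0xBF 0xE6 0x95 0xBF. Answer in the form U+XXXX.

U+C10F5

Offset 0: leading byte 0xC4 = 11000100 → 2-byte char #1 = C4 B1.
Offset 2: leading byte 0xE1 = 11100001 → 3-byte char #2 = E1 9B A5.
Offset 5: leading byte 0xF2 = 11110010 → 4-byte char #3 = F2 9A 94 97.
Offset 9: leading byte 0xF3 = 11110011 → 4-byte char #4 = F3 81 83 B5.
Leading byte 0xF3 = 11110011 matches 11110xxx → 4-byte sequence.
Byte 1: 0xF3 = 11110011, payload 011 (3 bits).
Byte 2: 0x81 = 10000001 (10xxxxxx ✓), payload 000001.
Byte 3: 0x83 = 10000011 (10xxxxxx ✓), payload 000011.
Byte 4: 0xB5 = 10110101 (10xxxxxx ✓), payload 110101.
Concatenate: 011000001000011110101 = 0xC10F5 (21 bits → U+C10F5).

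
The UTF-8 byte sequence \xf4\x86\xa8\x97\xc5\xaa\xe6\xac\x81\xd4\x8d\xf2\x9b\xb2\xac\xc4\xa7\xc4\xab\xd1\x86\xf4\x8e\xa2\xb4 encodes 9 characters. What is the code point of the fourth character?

U+050D

Offset 0: leading byte 0xF4 = 11110100 → 4-byte char #1 = F4 86 A8 97.
Offset 4: leading byte 0xC5 = 11000101 → 2-byte char #2 = C5 AA.
Offset 6: leading byte 0xE6 = 11100110 → 3-byte char #3 = E6 AC 81.
Offset 9: leading byte 0xD4 = 11010100 → 2-byte char #4 = D4 8D.
Leading byte 0xD4 = 11010100 matches 110xxxxx → 2-byte sequence.
Byte 1: 0xD4 = 11010100, payload 10100 (5 bits).
Byte 2: 0x8D = 10001101 (10xxxxxx ✓), payload 001101.
Concatenate: 10100001101 = 0x50D (11 bits → U+050D).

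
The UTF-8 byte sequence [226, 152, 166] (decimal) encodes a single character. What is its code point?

Leading byte 0xE2 = 11100010 matches 1110xxxx → 3-byte sequence.
Byte 1: 0xE2 = 11100010, payload 0010 (4 bits).
Byte 2: 0x98 = 10011000 (10xxxxxx ✓), payload 011000.
Byte 3: 0xA6 = 10100110 (10xxxxxx ✓), payload 100110.
Concatenate: 0010011000100110 = 0x2626 (16 bits → U+2626).

U+2626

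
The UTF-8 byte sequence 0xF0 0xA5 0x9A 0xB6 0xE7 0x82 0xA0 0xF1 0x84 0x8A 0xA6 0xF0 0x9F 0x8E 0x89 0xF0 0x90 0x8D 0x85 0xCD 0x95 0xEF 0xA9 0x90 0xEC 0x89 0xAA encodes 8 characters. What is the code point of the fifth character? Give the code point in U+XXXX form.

U+10345

Offset 0: leading byte 0xF0 = 11110000 → 4-byte char #1 = F0 A5 9A B6.
Offset 4: leading byte 0xE7 = 11100111 → 3-byte char #2 = E7 82 A0.
Offset 7: leading byte 0xF1 = 11110001 → 4-byte char #3 = F1 84 8A A6.
Offset 11: leading byte 0xF0 = 11110000 → 4-byte char #4 = F0 9F 8E 89.
Offset 15: leading byte 0xF0 = 11110000 → 4-byte char #5 = F0 90 8D 85.
Leading byte 0xF0 = 11110000 matches 11110xxx → 4-byte sequence.
Byte 1: 0xF0 = 11110000, payload 000 (3 bits).
Byte 2: 0x90 = 10010000 (10xxxxxx ✓), payload 010000.
Byte 3: 0x8D = 10001101 (10xxxxxx ✓), payload 001101.
Byte 4: 0x85 = 10000101 (10xxxxxx ✓), payload 000101.
Concatenate: 000010000001101000101 = 0x10345 (21 bits → U+10345).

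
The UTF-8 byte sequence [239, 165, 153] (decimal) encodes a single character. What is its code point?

U+F959

Leading byte 0xEF = 11101111 matches 1110xxxx → 3-byte sequence.
Byte 1: 0xEF = 11101111, payload 1111 (4 bits).
Byte 2: 0xA5 = 10100101 (10xxxxxx ✓), payload 100101.
Byte 3: 0x99 = 10011001 (10xxxxxx ✓), payload 011001.
Concatenate: 1111100101011001 = 0xF959 (16 bits → U+F959).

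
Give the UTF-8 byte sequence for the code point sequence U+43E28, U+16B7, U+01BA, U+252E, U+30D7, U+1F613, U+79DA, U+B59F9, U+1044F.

F1 83 B8 A8 E1 9A B7 C6 BA E2 94 AE E3 83 97 F0 9F 98 93 E7 A7 9A F2 B5 A7 B9 F0 90 91 8F

U+43E28: 4-byte form → F1 83 B8 A8.
U+16B7: 3-byte form → E1 9A B7.
U+01BA: 2-byte form → C6 BA.
U+252E: 3-byte form → E2 94 AE.
U+30D7: 3-byte form → E3 83 97.
U+1F613: 4-byte form → F0 9F 98 93.
U+79DA: 3-byte form → E7 A7 9A.
U+B59F9: 4-byte form → F2 B5 A7 B9.
U+1044F: 4-byte form → F0 90 91 8F.
Concatenated (30 bytes): F1 83 B8 A8 E1 9A B7 C6 BA E2 94 AE E3 83 97 F0 9F 98 93 E7 A7 9A F2 B5 A7 B9 F0 90 91 8F.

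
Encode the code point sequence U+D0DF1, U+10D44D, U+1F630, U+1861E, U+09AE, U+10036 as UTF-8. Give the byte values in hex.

U+D0DF1: 4-byte form → F3 90 B7 B1.
U+10D44D: 4-byte form → F4 8D 91 8D.
U+1F630: 4-byte form → F0 9F 98 B0.
U+1861E: 4-byte form → F0 98 98 9E.
U+09AE: 3-byte form → E0 A6 AE.
U+10036: 4-byte form → F0 90 80 B6.
Concatenated (23 bytes): F3 90 B7 B1 F4 8D 91 8D F0 9F 98 B0 F0 98 98 9E E0 A6 AE F0 90 80 B6.

F3 90 B7 B1 F4 8D 91 8D F0 9F 98 B0 F0 98 98 9E E0 A6 AE F0 90 80 B6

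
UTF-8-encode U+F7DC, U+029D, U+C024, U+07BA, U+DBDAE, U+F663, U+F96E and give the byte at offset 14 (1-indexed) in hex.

0xAE

1-indexed offset 14 is 0-indexed offset 13.
U+F7DC → 3-byte form EF 9F 9C at offsets 0–2.
U+029D → 2-byte form CA 9D at offsets 3–4.
U+C024 → 3-byte form EC 80 A4 at offsets 5–7.
U+07BA → 2-byte form DE BA at offsets 8–9.
U+DBDAE → 4-byte form F3 9B B6 AE at offsets 10–13.
Offset 13 falls in char 5's range; it's byte 4 of F3 9B B6 AE = 0xAE.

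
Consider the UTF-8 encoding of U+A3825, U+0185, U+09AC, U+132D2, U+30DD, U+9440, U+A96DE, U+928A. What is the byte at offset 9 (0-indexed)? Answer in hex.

U+A3825 → 4-byte form F2 A3 A0 A5 at offsets 0–3.
U+0185 → 2-byte form C6 85 at offsets 4–5.
U+09AC → 3-byte form E0 A6 AC at offsets 6–8.
U+132D2 → 4-byte form F0 93 8B 92 at offsets 9–12.
Offset 9 falls in char 4's range; it's byte 1 of F0 93 8B 92 = 0xF0.

0xF0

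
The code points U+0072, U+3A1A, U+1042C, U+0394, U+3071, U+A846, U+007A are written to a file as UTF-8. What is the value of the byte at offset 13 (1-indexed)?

0xB1

1-indexed offset 13 is 0-indexed offset 12.
U+0072 → 1-byte form 72 at offsets 0–0.
U+3A1A → 3-byte form E3 A8 9A at offsets 1–3.
U+1042C → 4-byte form F0 90 90 AC at offsets 4–7.
U+0394 → 2-byte form CE 94 at offsets 8–9.
U+3071 → 3-byte form E3 81 B1 at offsets 10–12.
Offset 12 falls in char 5's range; it's byte 3 of E3 81 B1 = 0xB1.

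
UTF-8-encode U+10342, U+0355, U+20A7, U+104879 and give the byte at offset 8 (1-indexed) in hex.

1-indexed offset 8 is 0-indexed offset 7.
U+10342 → 4-byte form F0 90 8D 82 at offsets 0–3.
U+0355 → 2-byte form CD 95 at offsets 4–5.
U+20A7 → 3-byte form E2 82 A7 at offsets 6–8.
Offset 7 falls in char 3's range; it's byte 2 of E2 82 A7 = 0x82.

0x82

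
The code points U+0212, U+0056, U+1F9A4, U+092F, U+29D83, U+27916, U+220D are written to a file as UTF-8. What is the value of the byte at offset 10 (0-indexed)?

0xF0

U+0212 → 2-byte form C8 92 at offsets 0–1.
U+0056 → 1-byte form 56 at offsets 2–2.
U+1F9A4 → 4-byte form F0 9F A6 A4 at offsets 3–6.
U+092F → 3-byte form E0 A4 AF at offsets 7–9.
U+29D83 → 4-byte form F0 A9 B6 83 at offsets 10–13.
Offset 10 falls in char 5's range; it's byte 1 of F0 A9 B6 83 = 0xF0.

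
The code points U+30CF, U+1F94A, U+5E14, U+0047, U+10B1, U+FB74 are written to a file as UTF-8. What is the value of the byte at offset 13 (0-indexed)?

0xB1

U+30CF → 3-byte form E3 83 8F at offsets 0–2.
U+1F94A → 4-byte form F0 9F A5 8A at offsets 3–6.
U+5E14 → 3-byte form E5 B8 94 at offsets 7–9.
U+0047 → 1-byte form 47 at offsets 10–10.
U+10B1 → 3-byte form E1 82 B1 at offsets 11–13.
Offset 13 falls in char 5's range; it's byte 3 of E1 82 B1 = 0xB1.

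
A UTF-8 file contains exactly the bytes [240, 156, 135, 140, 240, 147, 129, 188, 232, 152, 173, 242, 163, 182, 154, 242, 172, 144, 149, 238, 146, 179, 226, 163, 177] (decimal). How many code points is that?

7

Byte at offset 0: 0xF0 = 11110000 → 4-byte char (#1). Advance 4.
Byte at offset 4: 0xF0 = 11110000 → 4-byte char (#2). Advance 4.
Byte at offset 8: 0xE8 = 11101000 → 3-byte char (#3). Advance 3.
Byte at offset 11: 0xF2 = 11110010 → 4-byte char (#4). Advance 4.
Byte at offset 15: 0xF2 = 11110010 → 4-byte char (#5). Advance 4.
Byte at offset 19: 0xEE = 11101110 → 3-byte char (#6). Advance 3.
Byte at offset 22: 0xE2 = 11100010 → 3-byte char (#7). Advance 3.
Reached end at offset 25 after 7 code points.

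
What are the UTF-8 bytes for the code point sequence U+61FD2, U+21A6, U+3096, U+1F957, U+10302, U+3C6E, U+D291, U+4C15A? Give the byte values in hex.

F1 A1 BF 92 E2 86 A6 E3 82 96 F0 9F A5 97 F0 90 8C 82 E3 B1 AE ED 8A 91 F1 8C 85 9A

U+61FD2: 4-byte form → F1 A1 BF 92.
U+21A6: 3-byte form → E2 86 A6.
U+3096: 3-byte form → E3 82 96.
U+1F957: 4-byte form → F0 9F A5 97.
U+10302: 4-byte form → F0 90 8C 82.
U+3C6E: 3-byte form → E3 B1 AE.
U+D291: 3-byte form → ED 8A 91.
U+4C15A: 4-byte form → F1 8C 85 9A.
Concatenated (28 bytes): F1 A1 BF 92 E2 86 A6 E3 82 96 F0 9F A5 97 F0 90 8C 82 E3 B1 AE ED 8A 91 F1 8C 85 9A.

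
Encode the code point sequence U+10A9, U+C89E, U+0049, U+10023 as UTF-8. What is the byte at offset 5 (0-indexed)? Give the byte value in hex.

0x9E

U+10A9 → 3-byte form E1 82 A9 at offsets 0–2.
U+C89E → 3-byte form EC A2 9E at offsets 3–5.
Offset 5 falls in char 2's range; it's byte 3 of EC A2 9E = 0x9E.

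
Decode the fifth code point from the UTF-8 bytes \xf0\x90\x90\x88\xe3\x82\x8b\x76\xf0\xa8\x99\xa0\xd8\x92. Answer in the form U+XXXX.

U+0612

Offset 0: leading byte 0xF0 = 11110000 → 4-byte char #1 = F0 90 90 88.
Offset 4: leading byte 0xE3 = 11100011 → 3-byte char #2 = E3 82 8B.
Offset 7: leading byte 0x76 = 01110110 → 1-byte char #3 = 76.
Offset 8: leading byte 0xF0 = 11110000 → 4-byte char #4 = F0 A8 99 A0.
Offset 12: leading byte 0xD8 = 11011000 → 2-byte char #5 = D8 92.
Leading byte 0xD8 = 11011000 matches 110xxxxx → 2-byte sequence.
Byte 1: 0xD8 = 11011000, payload 11000 (5 bits).
Byte 2: 0x92 = 10010010 (10xxxxxx ✓), payload 010010.
Concatenate: 11000010010 = 0x612 (11 bits → U+0612).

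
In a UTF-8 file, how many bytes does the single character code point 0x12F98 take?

U+12F98 = 0x12F98. UTF-8 uses 1 byte below 0x80, 2 below 0x800, 3 below 0x10000, 4 up to 0x10FFFF. 0x12F98 is in U+10000–U+10FFFF → 4 bytes.

4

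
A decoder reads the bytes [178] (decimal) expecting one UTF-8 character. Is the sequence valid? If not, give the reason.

invalid (continuation byte with no leading byte)

Byte 0xB2 = 10110010 has the form 10xxxxxx — a continuation byte — but there is no preceding leading byte.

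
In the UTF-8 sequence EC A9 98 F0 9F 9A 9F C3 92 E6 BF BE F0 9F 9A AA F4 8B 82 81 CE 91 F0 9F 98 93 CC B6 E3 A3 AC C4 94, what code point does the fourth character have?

Offset 0: leading byte 0xEC = 11101100 → 3-byte char #1 = EC A9 98.
Offset 3: leading byte 0xF0 = 11110000 → 4-byte char #2 = F0 9F 9A 9F.
Offset 7: leading byte 0xC3 = 11000011 → 2-byte char #3 = C3 92.
Offset 9: leading byte 0xE6 = 11100110 → 3-byte char #4 = E6 BF BE.
Leading byte 0xE6 = 11100110 matches 1110xxxx → 3-byte sequence.
Byte 1: 0xE6 = 11100110, payload 0110 (4 bits).
Byte 2: 0xBF = 10111111 (10xxxxxx ✓), payload 111111.
Byte 3: 0xBE = 10111110 (10xxxxxx ✓), payload 111110.
Concatenate: 0110111111111110 = 0x6FFE (16 bits → U+6FFE).

U+6FFE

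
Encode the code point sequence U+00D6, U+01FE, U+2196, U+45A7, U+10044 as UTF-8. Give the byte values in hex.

U+00D6: 2-byte form → C3 96.
U+01FE: 2-byte form → C7 BE.
U+2196: 3-byte form → E2 86 96.
U+45A7: 3-byte form → E4 96 A7.
U+10044: 4-byte form → F0 90 81 84.
Concatenated (14 bytes): C3 96 C7 BE E2 86 96 E4 96 A7 F0 90 81 84.

C3 96 C7 BE E2 86 96 E4 96 A7 F0 90 81 84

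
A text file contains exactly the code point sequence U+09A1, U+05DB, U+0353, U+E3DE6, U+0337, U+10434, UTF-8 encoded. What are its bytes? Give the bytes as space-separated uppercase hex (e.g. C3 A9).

U+09A1: 3-byte form → E0 A6 A1.
U+05DB: 2-byte form → D7 9B.
U+0353: 2-byte form → CD 93.
U+E3DE6: 4-byte form → F3 A3 B7 A6.
U+0337: 2-byte form → CC B7.
U+10434: 4-byte form → F0 90 90 B4.
Concatenated (17 bytes): E0 A6 A1 D7 9B CD 93 F3 A3 B7 A6 CC B7 F0 90 90 B4.

E0 A6 A1 D7 9B CD 93 F3 A3 B7 A6 CC B7 F0 90 90 B4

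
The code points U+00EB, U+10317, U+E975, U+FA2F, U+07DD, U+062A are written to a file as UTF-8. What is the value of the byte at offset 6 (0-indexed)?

U+00EB → 2-byte form C3 AB at offsets 0–1.
U+10317 → 4-byte form F0 90 8C 97 at offsets 2–5.
U+E975 → 3-byte form EE A5 B5 at offsets 6–8.
Offset 6 falls in char 3's range; it's byte 1 of EE A5 B5 = 0xEE.

0xEE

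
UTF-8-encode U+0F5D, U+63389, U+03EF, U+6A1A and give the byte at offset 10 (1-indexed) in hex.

0xE6

1-indexed offset 10 is 0-indexed offset 9.
U+0F5D → 3-byte form E0 BD 9D at offsets 0–2.
U+63389 → 4-byte form F1 A3 8E 89 at offsets 3–6.
U+03EF → 2-byte form CF AF at offsets 7–8.
U+6A1A → 3-byte form E6 A8 9A at offsets 9–11.
Offset 9 falls in char 4's range; it's byte 1 of E6 A8 9A = 0xE6.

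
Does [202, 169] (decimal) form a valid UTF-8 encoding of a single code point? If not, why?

valid

Leading byte 0xCA = 11001010 → 2-byte form.
Continuation bytes 0xA9=10101001 all match 10xxxxxx.
Decoded value 0x2A9 is ≥ 0x80 (shortest form) and not a surrogate.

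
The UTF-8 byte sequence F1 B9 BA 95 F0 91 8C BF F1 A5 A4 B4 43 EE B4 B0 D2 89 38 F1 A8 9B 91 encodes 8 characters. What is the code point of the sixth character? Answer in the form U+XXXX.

Offset 0: leading byte 0xF1 = 11110001 → 4-byte char #1 = F1 B9 BA 95.
Offset 4: leading byte 0xF0 = 11110000 → 4-byte char #2 = F0 91 8C BF.
Offset 8: leading byte 0xF1 = 11110001 → 4-byte char #3 = F1 A5 A4 B4.
Offset 12: leading byte 0x43 = 01000011 → 1-byte char #4 = 43.
Offset 13: leading byte 0xEE = 11101110 → 3-byte char #5 = EE B4 B0.
Offset 16: leading byte 0xD2 = 11010010 → 2-byte char #6 = D2 89.
Leading byte 0xD2 = 11010010 matches 110xxxxx → 2-byte sequence.
Byte 1: 0xD2 = 11010010, payload 10010 (5 bits).
Byte 2: 0x89 = 10001001 (10xxxxxx ✓), payload 001001.
Concatenate: 10010001001 = 0x489 (11 bits → U+0489).

U+0489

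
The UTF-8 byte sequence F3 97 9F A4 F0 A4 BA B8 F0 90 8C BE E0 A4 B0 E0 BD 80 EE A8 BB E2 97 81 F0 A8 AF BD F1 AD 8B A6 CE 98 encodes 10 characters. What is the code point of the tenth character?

U+0398

Offset 0: leading byte 0xF3 = 11110011 → 4-byte char #1 = F3 97 9F A4.
Offset 4: leading byte 0xF0 = 11110000 → 4-byte char #2 = F0 A4 BA B8.
Offset 8: leading byte 0xF0 = 11110000 → 4-byte char #3 = F0 90 8C BE.
Offset 12: leading byte 0xE0 = 11100000 → 3-byte char #4 = E0 A4 B0.
Offset 15: leading byte 0xE0 = 11100000 → 3-byte char #5 = E0 BD 80.
Offset 18: leading byte 0xEE = 11101110 → 3-byte char #6 = EE A8 BB.
Offset 21: leading byte 0xE2 = 11100010 → 3-byte char #7 = E2 97 81.
Offset 24: leading byte 0xF0 = 11110000 → 4-byte char #8 = F0 A8 AF BD.
Offset 28: leading byte 0xF1 = 11110001 → 4-byte char #9 = F1 AD 8B A6.
Offset 32: leading byte 0xCE = 11001110 → 2-byte char #10 = CE 98.
Leading byte 0xCE = 11001110 matches 110xxxxx → 2-byte sequence.
Byte 1: 0xCE = 11001110, payload 01110 (5 bits).
Byte 2: 0x98 = 10011000 (10xxxxxx ✓), payload 011000.
Concatenate: 01110011000 = 0x398 (11 bits → U+0398).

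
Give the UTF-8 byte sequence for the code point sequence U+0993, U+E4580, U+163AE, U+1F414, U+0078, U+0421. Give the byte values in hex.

U+0993: 3-byte form → E0 A6 93.
U+E4580: 4-byte form → F3 A4 96 80.
U+163AE: 4-byte form → F0 96 8E AE.
U+1F414: 4-byte form → F0 9F 90 94.
U+0078: 1-byte form → 78.
U+0421: 2-byte form → D0 A1.
Concatenated (18 bytes): E0 A6 93 F3 A4 96 80 F0 96 8E AE F0 9F 90 94 78 D0 A1.

E0 A6 93 F3 A4 96 80 F0 96 8E AE F0 9F 90 94 78 D0 A1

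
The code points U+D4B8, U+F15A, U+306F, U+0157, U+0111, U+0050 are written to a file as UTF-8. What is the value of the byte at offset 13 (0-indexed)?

0x50

U+D4B8 → 3-byte form ED 92 B8 at offsets 0–2.
U+F15A → 3-byte form EF 85 9A at offsets 3–5.
U+306F → 3-byte form E3 81 AF at offsets 6–8.
U+0157 → 2-byte form C5 97 at offsets 9–10.
U+0111 → 2-byte form C4 91 at offsets 11–12.
U+0050 → 1-byte form 50 at offsets 13–13.
Offset 13 falls in char 6's range; it's byte 1 of 50 = 0x50.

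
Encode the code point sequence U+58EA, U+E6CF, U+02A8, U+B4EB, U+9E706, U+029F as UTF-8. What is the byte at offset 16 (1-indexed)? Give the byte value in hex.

1-indexed offset 16 is 0-indexed offset 15.
U+58EA → 3-byte form E5 A3 AA at offsets 0–2.
U+E6CF → 3-byte form EE 9B 8F at offsets 3–5.
U+02A8 → 2-byte form CA A8 at offsets 6–7.
U+B4EB → 3-byte form EB 93 AB at offsets 8–10.
U+9E706 → 4-byte form F2 9E 9C 86 at offsets 11–14.
U+029F → 2-byte form CA 9F at offsets 15–16.
Offset 15 falls in char 6's range; it's byte 1 of CA 9F = 0xCA.

0xCA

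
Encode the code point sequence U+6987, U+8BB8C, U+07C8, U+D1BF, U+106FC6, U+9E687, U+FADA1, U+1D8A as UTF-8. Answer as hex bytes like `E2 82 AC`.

E6 A6 87 F2 8B AE 8C DF 88 ED 86 BF F4 86 BF 86 F2 9E 9A 87 F3 BA B6 A1 E1 B6 8A

U+6987: 3-byte form → E6 A6 87.
U+8BB8C: 4-byte form → F2 8B AE 8C.
U+07C8: 2-byte form → DF 88.
U+D1BF: 3-byte form → ED 86 BF.
U+106FC6: 4-byte form → F4 86 BF 86.
U+9E687: 4-byte form → F2 9E 9A 87.
U+FADA1: 4-byte form → F3 BA B6 A1.
U+1D8A: 3-byte form → E1 B6 8A.
Concatenated (27 bytes): E6 A6 87 F2 8B AE 8C DF 88 ED 86 BF F4 86 BF 86 F2 9E 9A 87 F3 BA B6 A1 E1 B6 8A.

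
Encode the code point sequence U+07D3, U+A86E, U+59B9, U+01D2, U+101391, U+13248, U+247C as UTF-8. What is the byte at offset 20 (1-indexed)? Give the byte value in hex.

1-indexed offset 20 is 0-indexed offset 19.
U+07D3 → 2-byte form DF 93 at offsets 0–1.
U+A86E → 3-byte form EA A1 AE at offsets 2–4.
U+59B9 → 3-byte form E5 A6 B9 at offsets 5–7.
U+01D2 → 2-byte form C7 92 at offsets 8–9.
U+101391 → 4-byte form F4 81 8E 91 at offsets 10–13.
U+13248 → 4-byte form F0 93 89 88 at offsets 14–17.
U+247C → 3-byte form E2 91 BC at offsets 18–20.
Offset 19 falls in char 7's range; it's byte 2 of E2 91 BC = 0x91.

0x91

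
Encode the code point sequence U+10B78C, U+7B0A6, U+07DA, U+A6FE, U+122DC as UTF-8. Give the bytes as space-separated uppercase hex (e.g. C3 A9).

U+10B78C: 4-byte form → F4 8B 9E 8C.
U+7B0A6: 4-byte form → F1 BB 82 A6.
U+07DA: 2-byte form → DF 9A.
U+A6FE: 3-byte form → EA 9B BE.
U+122DC: 4-byte form → F0 92 8B 9C.
Concatenated (17 bytes): F4 8B 9E 8C F1 BB 82 A6 DF 9A EA 9B BE F0 92 8B 9C.

F4 8B 9E 8C F1 BB 82 A6 DF 9A EA 9B BE F0 92 8B 9C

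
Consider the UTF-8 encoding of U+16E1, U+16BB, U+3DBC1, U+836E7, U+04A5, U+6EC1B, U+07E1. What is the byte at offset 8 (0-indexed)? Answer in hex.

0xAF

U+16E1 → 3-byte form E1 9B A1 at offsets 0–2.
U+16BB → 3-byte form E1 9A BB at offsets 3–5.
U+3DBC1 → 4-byte form F0 BD AF 81 at offsets 6–9.
Offset 8 falls in char 3's range; it's byte 3 of F0 BD AF 81 = 0xAF.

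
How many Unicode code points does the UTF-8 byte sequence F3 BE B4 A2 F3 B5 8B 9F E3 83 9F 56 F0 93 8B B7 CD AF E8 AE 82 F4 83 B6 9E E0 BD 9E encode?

Byte at offset 0: 0xF3 = 11110011 → 4-byte char (#1). Advance 4.
Byte at offset 4: 0xF3 = 11110011 → 4-byte char (#2). Advance 4.
Byte at offset 8: 0xE3 = 11100011 → 3-byte char (#3). Advance 3.
Byte at offset 11: 0x56 = 01010110 → 1-byte char (#4). Advance 1.
Byte at offset 12: 0xF0 = 11110000 → 4-byte char (#5). Advance 4.
Byte at offset 16: 0xCD = 11001101 → 2-byte char (#6). Advance 2.
Byte at offset 18: 0xE8 = 11101000 → 3-byte char (#7). Advance 3.
Byte at offset 21: 0xF4 = 11110100 → 4-byte char (#8). Advance 4.
Byte at offset 25: 0xE0 = 11100000 → 3-byte char (#9). Advance 3.
Reached end at offset 28 after 9 code points.

9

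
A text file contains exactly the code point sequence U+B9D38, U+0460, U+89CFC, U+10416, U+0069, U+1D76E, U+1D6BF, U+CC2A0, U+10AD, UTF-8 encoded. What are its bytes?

F2 B9 B4 B8 D1 A0 F2 89 B3 BC F0 90 90 96 69 F0 9D 9D AE F0 9D 9A BF F3 8C 8A A0 E1 82 AD

U+B9D38: 4-byte form → F2 B9 B4 B8.
U+0460: 2-byte form → D1 A0.
U+89CFC: 4-byte form → F2 89 B3 BC.
U+10416: 4-byte form → F0 90 90 96.
U+0069: 1-byte form → 69.
U+1D76E: 4-byte form → F0 9D 9D AE.
U+1D6BF: 4-byte form → F0 9D 9A BF.
U+CC2A0: 4-byte form → F3 8C 8A A0.
U+10AD: 3-byte form → E1 82 AD.
Concatenated (30 bytes): F2 B9 B4 B8 D1 A0 F2 89 B3 BC F0 90 90 96 69 F0 9D 9D AE F0 9D 9A BF F3 8C 8A A0 E1 82 AD.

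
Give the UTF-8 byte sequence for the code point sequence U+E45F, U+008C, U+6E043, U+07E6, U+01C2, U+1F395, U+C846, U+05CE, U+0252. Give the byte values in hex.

U+E45F: 3-byte form → EE 91 9F.
U+008C: 2-byte form → C2 8C.
U+6E043: 4-byte form → F1 AE 81 83.
U+07E6: 2-byte form → DF A6.
U+01C2: 2-byte form → C7 82.
U+1F395: 4-byte form → F0 9F 8E 95.
U+C846: 3-byte form → EC A1 86.
U+05CE: 2-byte form → D7 8E.
U+0252: 2-byte form → C9 92.
Concatenated (24 bytes): EE 91 9F C2 8C F1 AE 81 83 DF A6 C7 82 F0 9F 8E 95 EC A1 86 D7 8E C9 92.

EE 91 9F C2 8C F1 AE 81 83 DF A6 C7 82 F0 9F 8E 95 EC A1 86 D7 8E C9 92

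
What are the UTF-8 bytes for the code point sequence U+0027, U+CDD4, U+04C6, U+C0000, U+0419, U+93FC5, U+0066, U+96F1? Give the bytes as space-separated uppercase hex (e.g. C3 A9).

U+0027: 1-byte form → 27.
U+CDD4: 3-byte form → EC B7 94.
U+04C6: 2-byte form → D3 86.
U+C0000: 4-byte form → F3 80 80 80.
U+0419: 2-byte form → D0 99.
U+93FC5: 4-byte form → F2 93 BF 85.
U+0066: 1-byte form → 66.
U+96F1: 3-byte form → E9 9B B1.
Concatenated (20 bytes): 27 EC B7 94 D3 86 F3 80 80 80 D0 99 F2 93 BF 85 66 E9 9B B1.

27 EC B7 94 D3 86 F3 80 80 80 D0 99 F2 93 BF 85 66 E9 9B B1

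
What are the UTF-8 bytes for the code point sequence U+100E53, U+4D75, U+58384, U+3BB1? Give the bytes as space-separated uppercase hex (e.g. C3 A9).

F4 80 B9 93 E4 B5 B5 F1 98 8E 84 E3 AE B1

U+100E53: 4-byte form → F4 80 B9 93.
U+4D75: 3-byte form → E4 B5 B5.
U+58384: 4-byte form → F1 98 8E 84.
U+3BB1: 3-byte form → E3 AE B1.
Concatenated (14 bytes): F4 80 B9 93 E4 B5 B5 F1 98 8E 84 E3 AE B1.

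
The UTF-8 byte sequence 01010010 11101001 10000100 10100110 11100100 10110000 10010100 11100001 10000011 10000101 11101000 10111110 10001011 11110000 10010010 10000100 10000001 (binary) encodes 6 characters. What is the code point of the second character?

Offset 0: leading byte 0x52 = 01010010 → 1-byte char #1 = 52.
Offset 1: leading byte 0xE9 = 11101001 → 3-byte char #2 = E9 84 A6.
Leading byte 0xE9 = 11101001 matches 1110xxxx → 3-byte sequence.
Byte 1: 0xE9 = 11101001, payload 1001 (4 bits).
Byte 2: 0x84 = 10000100 (10xxxxxx ✓), payload 000100.
Byte 3: 0xA6 = 10100110 (10xxxxxx ✓), payload 100110.
Concatenate: 1001000100100110 = 0x9126 (16 bits → U+9126).

U+9126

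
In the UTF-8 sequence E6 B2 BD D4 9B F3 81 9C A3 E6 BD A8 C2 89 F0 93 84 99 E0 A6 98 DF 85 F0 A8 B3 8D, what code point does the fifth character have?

U+0089

Offset 0: leading byte 0xE6 = 11100110 → 3-byte char #1 = E6 B2 BD.
Offset 3: leading byte 0xD4 = 11010100 → 2-byte char #2 = D4 9B.
Offset 5: leading byte 0xF3 = 11110011 → 4-byte char #3 = F3 81 9C A3.
Offset 9: leading byte 0xE6 = 11100110 → 3-byte char #4 = E6 BD A8.
Offset 12: leading byte 0xC2 = 11000010 → 2-byte char #5 = C2 89.
Leading byte 0xC2 = 11000010 matches 110xxxxx → 2-byte sequence.
Byte 1: 0xC2 = 11000010, payload 00010 (5 bits).
Byte 2: 0x89 = 10001001 (10xxxxxx ✓), payload 001001.
Concatenate: 00010001001 = 0x89 (11 bits → U+0089).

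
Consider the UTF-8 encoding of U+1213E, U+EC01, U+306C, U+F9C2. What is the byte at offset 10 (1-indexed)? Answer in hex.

1-indexed offset 10 is 0-indexed offset 9.
U+1213E → 4-byte form F0 92 84 BE at offsets 0–3.
U+EC01 → 3-byte form EE B0 81 at offsets 4–6.
U+306C → 3-byte form E3 81 AC at offsets 7–9.
Offset 9 falls in char 3's range; it's byte 3 of E3 81 AC = 0xAC.

0xAC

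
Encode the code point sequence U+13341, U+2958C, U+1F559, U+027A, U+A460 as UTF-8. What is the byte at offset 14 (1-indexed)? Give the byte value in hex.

0xBA

1-indexed offset 14 is 0-indexed offset 13.
U+13341 → 4-byte form F0 93 8D 81 at offsets 0–3.
U+2958C → 4-byte form F0 A9 96 8C at offsets 4–7.
U+1F559 → 4-byte form F0 9F 95 99 at offsets 8–11.
U+027A → 2-byte form C9 BA at offsets 12–13.
Offset 13 falls in char 4's range; it's byte 2 of C9 BA = 0xBA.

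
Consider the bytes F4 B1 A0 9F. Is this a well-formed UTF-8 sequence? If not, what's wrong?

Leading byte 0xF4 = 11110100 → 4-byte form.
Payload = 0x13181F, which exceeds U+10FFFF, the maximum Unicode code point. (Leading bytes F5–FF, or F4 followed by ≥ 0x90, are invalid.)

invalid (encodes a value above U+10FFFF)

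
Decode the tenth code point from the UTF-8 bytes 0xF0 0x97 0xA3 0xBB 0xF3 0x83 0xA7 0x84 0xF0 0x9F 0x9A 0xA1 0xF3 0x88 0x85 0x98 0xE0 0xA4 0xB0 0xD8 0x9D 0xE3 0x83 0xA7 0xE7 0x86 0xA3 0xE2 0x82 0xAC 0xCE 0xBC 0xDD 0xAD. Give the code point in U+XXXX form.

U+03BC

Offset 0: leading byte 0xF0 = 11110000 → 4-byte char #1 = F0 97 A3 BB.
Offset 4: leading byte 0xF3 = 11110011 → 4-byte char #2 = F3 83 A7 84.
Offset 8: leading byte 0xF0 = 11110000 → 4-byte char #3 = F0 9F 9A A1.
Offset 12: leading byte 0xF3 = 11110011 → 4-byte char #4 = F3 88 85 98.
Offset 16: leading byte 0xE0 = 11100000 → 3-byte char #5 = E0 A4 B0.
Offset 19: leading byte 0xD8 = 11011000 → 2-byte char #6 = D8 9D.
Offset 21: leading byte 0xE3 = 11100011 → 3-byte char #7 = E3 83 A7.
Offset 24: leading byte 0xE7 = 11100111 → 3-byte char #8 = E7 86 A3.
Offset 27: leading byte 0xE2 = 11100010 → 3-byte char #9 = E2 82 AC.
Offset 30: leading byte 0xCE = 11001110 → 2-byte char #10 = CE BC.
Leading byte 0xCE = 11001110 matches 110xxxxx → 2-byte sequence.
Byte 1: 0xCE = 11001110, payload 01110 (5 bits).
Byte 2: 0xBC = 10111100 (10xxxxxx ✓), payload 111100.
Concatenate: 01110111100 = 0x3BC (11 bits → U+03BC).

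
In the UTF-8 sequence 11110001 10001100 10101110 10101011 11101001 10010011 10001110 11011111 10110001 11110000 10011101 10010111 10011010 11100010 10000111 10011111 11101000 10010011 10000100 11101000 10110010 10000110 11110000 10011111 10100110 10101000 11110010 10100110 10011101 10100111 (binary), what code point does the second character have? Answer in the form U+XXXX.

Offset 0: leading byte 0xF1 = 11110001 → 4-byte char #1 = F1 8C AE AB.
Offset 4: leading byte 0xE9 = 11101001 → 3-byte char #2 = E9 93 8E.
Leading byte 0xE9 = 11101001 matches 1110xxxx → 3-byte sequence.
Byte 1: 0xE9 = 11101001, payload 1001 (4 bits).
Byte 2: 0x93 = 10010011 (10xxxxxx ✓), payload 010011.
Byte 3: 0x8E = 10001110 (10xxxxxx ✓), payload 001110.
Concatenate: 1001010011001110 = 0x94CE (16 bits → U+94CE).

U+94CE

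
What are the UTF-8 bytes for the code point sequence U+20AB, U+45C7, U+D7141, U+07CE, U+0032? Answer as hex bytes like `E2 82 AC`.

E2 82 AB E4 97 87 F3 97 85 81 DF 8E 32

U+20AB: 3-byte form → E2 82 AB.
U+45C7: 3-byte form → E4 97 87.
U+D7141: 4-byte form → F3 97 85 81.
U+07CE: 2-byte form → DF 8E.
U+0032: 1-byte form → 32.
Concatenated (13 bytes): E2 82 AB E4 97 87 F3 97 85 81 DF 8E 32.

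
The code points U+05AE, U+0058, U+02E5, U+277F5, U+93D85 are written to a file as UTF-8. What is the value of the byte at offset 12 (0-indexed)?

0x85

U+05AE → 2-byte form D6 AE at offsets 0–1.
U+0058 → 1-byte form 58 at offsets 2–2.
U+02E5 → 2-byte form CB A5 at offsets 3–4.
U+277F5 → 4-byte form F0 A7 9F B5 at offsets 5–8.
U+93D85 → 4-byte form F2 93 B6 85 at offsets 9–12.
Offset 12 falls in char 5's range; it's byte 4 of F2 93 B6 85 = 0x85.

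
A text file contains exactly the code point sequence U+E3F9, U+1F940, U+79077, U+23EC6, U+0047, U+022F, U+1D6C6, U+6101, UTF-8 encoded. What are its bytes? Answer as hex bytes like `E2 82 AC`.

EE 8F B9 F0 9F A5 80 F1 B9 81 B7 F0 A3 BB 86 47 C8 AF F0 9D 9B 86 E6 84 81

U+E3F9: 3-byte form → EE 8F B9.
U+1F940: 4-byte form → F0 9F A5 80.
U+79077: 4-byte form → F1 B9 81 B7.
U+23EC6: 4-byte form → F0 A3 BB 86.
U+0047: 1-byte form → 47.
U+022F: 2-byte form → C8 AF.
U+1D6C6: 4-byte form → F0 9D 9B 86.
U+6101: 3-byte form → E6 84 81.
Concatenated (25 bytes): EE 8F B9 F0 9F A5 80 F1 B9 81 B7 F0 A3 BB 86 47 C8 AF F0 9D 9B 86 E6 84 81.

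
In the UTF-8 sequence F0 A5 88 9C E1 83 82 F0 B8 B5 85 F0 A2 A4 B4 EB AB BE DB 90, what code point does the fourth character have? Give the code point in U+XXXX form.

U+22934

Offset 0: leading byte 0xF0 = 11110000 → 4-byte char #1 = F0 A5 88 9C.
Offset 4: leading byte 0xE1 = 11100001 → 3-byte char #2 = E1 83 82.
Offset 7: leading byte 0xF0 = 11110000 → 4-byte char #3 = F0 B8 B5 85.
Offset 11: leading byte 0xF0 = 11110000 → 4-byte char #4 = F0 A2 A4 B4.
Leading byte 0xF0 = 11110000 matches 11110xxx → 4-byte sequence.
Byte 1: 0xF0 = 11110000, payload 000 (3 bits).
Byte 2: 0xA2 = 10100010 (10xxxxxx ✓), payload 100010.
Byte 3: 0xA4 = 10100100 (10xxxxxx ✓), payload 100100.
Byte 4: 0xB4 = 10110100 (10xxxxxx ✓), payload 110100.
Concatenate: 000100010100100110100 = 0x22934 (21 bits → U+22934).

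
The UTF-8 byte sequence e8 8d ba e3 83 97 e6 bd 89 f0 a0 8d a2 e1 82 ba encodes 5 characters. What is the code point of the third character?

U+6F49

Offset 0: leading byte 0xE8 = 11101000 → 3-byte char #1 = E8 8D BA.
Offset 3: leading byte 0xE3 = 11100011 → 3-byte char #2 = E3 83 97.
Offset 6: leading byte 0xE6 = 11100110 → 3-byte char #3 = E6 BD 89.
Leading byte 0xE6 = 11100110 matches 1110xxxx → 3-byte sequence.
Byte 1: 0xE6 = 11100110, payload 0110 (4 bits).
Byte 2: 0xBD = 10111101 (10xxxxxx ✓), payload 111101.
Byte 3: 0x89 = 10001001 (10xxxxxx ✓), payload 001001.
Concatenate: 0110111101001001 = 0x6F49 (16 bits → U+6F49).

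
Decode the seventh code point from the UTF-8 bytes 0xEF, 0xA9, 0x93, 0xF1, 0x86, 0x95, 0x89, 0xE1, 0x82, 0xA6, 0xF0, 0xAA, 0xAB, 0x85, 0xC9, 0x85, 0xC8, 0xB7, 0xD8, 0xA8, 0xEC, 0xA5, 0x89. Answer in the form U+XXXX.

Offset 0: leading byte 0xEF = 11101111 → 3-byte char #1 = EF A9 93.
Offset 3: leading byte 0xF1 = 11110001 → 4-byte char #2 = F1 86 95 89.
Offset 7: leading byte 0xE1 = 11100001 → 3-byte char #3 = E1 82 A6.
Offset 10: leading byte 0xF0 = 11110000 → 4-byte char #4 = F0 AA AB 85.
Offset 14: leading byte 0xC9 = 11001001 → 2-byte char #5 = C9 85.
Offset 16: leading byte 0xC8 = 11001000 → 2-byte char #6 = C8 B7.
Offset 18: leading byte 0xD8 = 11011000 → 2-byte char #7 = D8 A8.
Leading byte 0xD8 = 11011000 matches 110xxxxx → 2-byte sequence.
Byte 1: 0xD8 = 11011000, payload 11000 (5 bits).
Byte 2: 0xA8 = 10101000 (10xxxxxx ✓), payload 101000.
Concatenate: 11000101000 = 0x628 (11 bits → U+0628).

U+0628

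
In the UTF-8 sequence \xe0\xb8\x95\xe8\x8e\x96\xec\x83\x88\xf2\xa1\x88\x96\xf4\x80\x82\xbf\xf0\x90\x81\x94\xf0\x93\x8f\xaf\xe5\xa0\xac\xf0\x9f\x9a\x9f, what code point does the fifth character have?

U+1000BF

Offset 0: leading byte 0xE0 = 11100000 → 3-byte char #1 = E0 B8 95.
Offset 3: leading byte 0xE8 = 11101000 → 3-byte char #2 = E8 8E 96.
Offset 6: leading byte 0xEC = 11101100 → 3-byte char #3 = EC 83 88.
Offset 9: leading byte 0xF2 = 11110010 → 4-byte char #4 = F2 A1 88 96.
Offset 13: leading byte 0xF4 = 11110100 → 4-byte char #5 = F4 80 82 BF.
Leading byte 0xF4 = 11110100 matches 11110xxx → 4-byte sequence.
Byte 1: 0xF4 = 11110100, payload 100 (3 bits).
Byte 2: 0x80 = 10000000 (10xxxxxx ✓), payload 000000.
Byte 3: 0x82 = 10000010 (10xxxxxx ✓), payload 000010.
Byte 4: 0xBF = 10111111 (10xxxxxx ✓), payload 111111.
Concatenate: 100000000000010111111 = 0x1000BF (21 bits → U+1000BF).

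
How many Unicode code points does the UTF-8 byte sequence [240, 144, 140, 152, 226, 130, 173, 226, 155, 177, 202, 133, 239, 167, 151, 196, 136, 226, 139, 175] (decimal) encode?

Byte at offset 0: 0xF0 = 11110000 → 4-byte char (#1). Advance 4.
Byte at offset 4: 0xE2 = 11100010 → 3-byte char (#2). Advance 3.
Byte at offset 7: 0xE2 = 11100010 → 3-byte char (#3). Advance 3.
Byte at offset 10: 0xCA = 11001010 → 2-byte char (#4). Advance 2.
Byte at offset 12: 0xEF = 11101111 → 3-byte char (#5). Advance 3.
Byte at offset 15: 0xC4 = 11000100 → 2-byte char (#6). Advance 2.
Byte at offset 17: 0xE2 = 11100010 → 3-byte char (#7). Advance 3.
Reached end at offset 20 after 7 code points.

7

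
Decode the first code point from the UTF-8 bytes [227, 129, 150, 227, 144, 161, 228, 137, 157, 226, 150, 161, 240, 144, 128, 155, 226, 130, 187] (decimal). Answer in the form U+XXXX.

Offset 0: leading byte 0xE3 = 11100011 → 3-byte char #1 = E3 81 96.
Leading byte 0xE3 = 11100011 matches 1110xxxx → 3-byte sequence.
Byte 1: 0xE3 = 11100011, payload 0011 (4 bits).
Byte 2: 0x81 = 10000001 (10xxxxxx ✓), payload 000001.
Byte 3: 0x96 = 10010110 (10xxxxxx ✓), payload 010110.
Concatenate: 0011000001010110 = 0x3056 (16 bits → U+3056).

U+3056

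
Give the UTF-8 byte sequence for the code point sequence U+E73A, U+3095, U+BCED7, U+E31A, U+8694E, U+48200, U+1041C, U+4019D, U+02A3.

EE 9C BA E3 82 95 F2 BC BB 97 EE 8C 9A F2 86 A5 8E F1 88 88 80 F0 90 90 9C F1 80 86 9D CA A3

U+E73A: 3-byte form → EE 9C BA.
U+3095: 3-byte form → E3 82 95.
U+BCED7: 4-byte form → F2 BC BB 97.
U+E31A: 3-byte form → EE 8C 9A.
U+8694E: 4-byte form → F2 86 A5 8E.
U+48200: 4-byte form → F1 88 88 80.
U+1041C: 4-byte form → F0 90 90 9C.
U+4019D: 4-byte form → F1 80 86 9D.
U+02A3: 2-byte form → CA A3.
Concatenated (31 bytes): EE 9C BA E3 82 95 F2 BC BB 97 EE 8C 9A F2 86 A5 8E F1 88 88 80 F0 90 90 9C F1 80 86 9D CA A3.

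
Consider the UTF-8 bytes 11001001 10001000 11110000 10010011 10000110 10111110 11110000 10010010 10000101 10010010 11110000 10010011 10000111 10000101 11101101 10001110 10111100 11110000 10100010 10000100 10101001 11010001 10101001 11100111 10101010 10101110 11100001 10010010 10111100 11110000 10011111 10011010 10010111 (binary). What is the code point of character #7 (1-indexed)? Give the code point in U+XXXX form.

Offset 0: leading byte 0xC9 = 11001001 → 2-byte char #1 = C9 88.
Offset 2: leading byte 0xF0 = 11110000 → 4-byte char #2 = F0 93 86 BE.
Offset 6: leading byte 0xF0 = 11110000 → 4-byte char #3 = F0 92 85 92.
Offset 10: leading byte 0xF0 = 11110000 → 4-byte char #4 = F0 93 87 85.
Offset 14: leading byte 0xED = 11101101 → 3-byte char #5 = ED 8E BC.
Offset 17: leading byte 0xF0 = 11110000 → 4-byte char #6 = F0 A2 84 A9.
Offset 21: leading byte 0xD1 = 11010001 → 2-byte char #7 = D1 A9.
Leading byte 0xD1 = 11010001 matches 110xxxxx → 2-byte sequence.
Byte 1: 0xD1 = 11010001, payload 10001 (5 bits).
Byte 2: 0xA9 = 10101001 (10xxxxxx ✓), payload 101001.
Concatenate: 10001101001 = 0x469 (11 bits → U+0469).

U+0469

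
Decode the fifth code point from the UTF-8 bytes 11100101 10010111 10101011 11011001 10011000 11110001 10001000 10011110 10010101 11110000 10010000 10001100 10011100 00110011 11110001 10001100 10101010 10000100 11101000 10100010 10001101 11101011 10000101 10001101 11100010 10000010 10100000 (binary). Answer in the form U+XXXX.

Offset 0: leading byte 0xE5 = 11100101 → 3-byte char #1 = E5 97 AB.
Offset 3: leading byte 0xD9 = 11011001 → 2-byte char #2 = D9 98.
Offset 5: leading byte 0xF1 = 11110001 → 4-byte char #3 = F1 88 9E 95.
Offset 9: leading byte 0xF0 = 11110000 → 4-byte char #4 = F0 90 8C 9C.
Offset 13: leading byte 0x33 = 00110011 → 1-byte char #5 = 33.
Leading byte 0x33 = 00110011 matches 0xxxxxxx → 1-byte sequence.
Byte 1: 0x33 = 00110011, payload 0110011 (7 bits).
Concatenate: 0110011 = 0x33 (7 bits → U+0033).

U+0033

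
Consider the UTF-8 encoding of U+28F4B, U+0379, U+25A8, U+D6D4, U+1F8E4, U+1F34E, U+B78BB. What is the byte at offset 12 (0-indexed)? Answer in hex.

U+28F4B → 4-byte form F0 A8 BD 8B at offsets 0–3.
U+0379 → 2-byte form CD B9 at offsets 4–5.
U+25A8 → 3-byte form E2 96 A8 at offsets 6–8.
U+D6D4 → 3-byte form ED 9B 94 at offsets 9–11.
U+1F8E4 → 4-byte form F0 9F A3 A4 at offsets 12–15.
Offset 12 falls in char 5's range; it's byte 1 of F0 9F A3 A4 = 0xF0.

0xF0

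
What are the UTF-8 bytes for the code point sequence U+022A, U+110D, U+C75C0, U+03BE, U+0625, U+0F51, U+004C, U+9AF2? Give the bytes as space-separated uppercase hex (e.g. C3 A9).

U+022A: 2-byte form → C8 AA.
U+110D: 3-byte form → E1 84 8D.
U+C75C0: 4-byte form → F3 87 97 80.
U+03BE: 2-byte form → CE BE.
U+0625: 2-byte form → D8 A5.
U+0F51: 3-byte form → E0 BD 91.
U+004C: 1-byte form → 4C.
U+9AF2: 3-byte form → E9 AB B2.
Concatenated (20 bytes): C8 AA E1 84 8D F3 87 97 80 CE BE D8 A5 E0 BD 91 4C E9 AB B2.

C8 AA E1 84 8D F3 87 97 80 CE BE D8 A5 E0 BD 91 4C E9 AB B2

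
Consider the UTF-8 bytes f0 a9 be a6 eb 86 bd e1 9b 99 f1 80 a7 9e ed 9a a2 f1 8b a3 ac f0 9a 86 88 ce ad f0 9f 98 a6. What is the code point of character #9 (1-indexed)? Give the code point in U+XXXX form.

Offset 0: leading byte 0xF0 = 11110000 → 4-byte char #1 = F0 A9 BE A6.
Offset 4: leading byte 0xEB = 11101011 → 3-byte char #2 = EB 86 BD.
Offset 7: leading byte 0xE1 = 11100001 → 3-byte char #3 = E1 9B 99.
Offset 10: leading byte 0xF1 = 11110001 → 4-byte char #4 = F1 80 A7 9E.
Offset 14: leading byte 0xED = 11101101 → 3-byte char #5 = ED 9A A2.
Offset 17: leading byte 0xF1 = 11110001 → 4-byte char #6 = F1 8B A3 AC.
Offset 21: leading byte 0xF0 = 11110000 → 4-byte char #7 = F0 9A 86 88.
Offset 25: leading byte 0xCE = 11001110 → 2-byte char #8 = CE AD.
Offset 27: leading byte 0xF0 = 11110000 → 4-byte char #9 = F0 9F 98 A6.
Leading byte 0xF0 = 11110000 matches 11110xxx → 4-byte sequence.
Byte 1: 0xF0 = 11110000, payload 000 (3 bits).
Byte 2: 0x9F = 10011111 (10xxxxxx ✓), payload 011111.
Byte 3: 0x98 = 10011000 (10xxxxxx ✓), payload 011000.
Byte 4: 0xA6 = 10100110 (10xxxxxx ✓), payload 100110.
Concatenate: 000011111011000100110 = 0x1F626 (21 bits → U+1F626).

U+1F626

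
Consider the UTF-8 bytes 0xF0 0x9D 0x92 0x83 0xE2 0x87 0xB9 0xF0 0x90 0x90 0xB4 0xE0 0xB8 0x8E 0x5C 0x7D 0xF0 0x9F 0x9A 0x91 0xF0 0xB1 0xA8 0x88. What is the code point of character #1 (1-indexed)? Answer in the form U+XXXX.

Offset 0: leading byte 0xF0 = 11110000 → 4-byte char #1 = F0 9D 92 83.
Leading byte 0xF0 = 11110000 matches 11110xxx → 4-byte sequence.
Byte 1: 0xF0 = 11110000, payload 000 (3 bits).
Byte 2: 0x9D = 10011101 (10xxxxxx ✓), payload 011101.
Byte 3: 0x92 = 10010010 (10xxxxxx ✓), payload 010010.
Byte 4: 0x83 = 10000011 (10xxxxxx ✓), payload 000011.
Concatenate: 000011101010010000011 = 0x1D483 (21 bits → U+1D483).

U+1D483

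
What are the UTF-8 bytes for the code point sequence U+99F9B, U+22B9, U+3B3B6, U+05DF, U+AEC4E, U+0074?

F2 99 BE 9B E2 8A B9 F0 BB 8E B6 D7 9F F2 AE B1 8E 74

U+99F9B: 4-byte form → F2 99 BE 9B.
U+22B9: 3-byte form → E2 8A B9.
U+3B3B6: 4-byte form → F0 BB 8E B6.
U+05DF: 2-byte form → D7 9F.
U+AEC4E: 4-byte form → F2 AE B1 8E.
U+0074: 1-byte form → 74.
Concatenated (18 bytes): F2 99 BE 9B E2 8A B9 F0 BB 8E B6 D7 9F F2 AE B1 8E 74.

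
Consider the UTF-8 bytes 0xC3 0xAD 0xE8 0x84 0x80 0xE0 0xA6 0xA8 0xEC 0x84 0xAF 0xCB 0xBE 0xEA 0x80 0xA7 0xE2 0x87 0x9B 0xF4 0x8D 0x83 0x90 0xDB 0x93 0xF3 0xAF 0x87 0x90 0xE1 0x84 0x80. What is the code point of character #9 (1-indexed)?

U+06D3

Offset 0: leading byte 0xC3 = 11000011 → 2-byte char #1 = C3 AD.
Offset 2: leading byte 0xE8 = 11101000 → 3-byte char #2 = E8 84 80.
Offset 5: leading byte 0xE0 = 11100000 → 3-byte char #3 = E0 A6 A8.
Offset 8: leading byte 0xEC = 11101100 → 3-byte char #4 = EC 84 AF.
Offset 11: leading byte 0xCB = 11001011 → 2-byte char #5 = CB BE.
Offset 13: leading byte 0xEA = 11101010 → 3-byte char #6 = EA 80 A7.
Offset 16: leading byte 0xE2 = 11100010 → 3-byte char #7 = E2 87 9B.
Offset 19: leading byte 0xF4 = 11110100 → 4-byte char #8 = F4 8D 83 90.
Offset 23: leading byte 0xDB = 11011011 → 2-byte char #9 = DB 93.
Leading byte 0xDB = 11011011 matches 110xxxxx → 2-byte sequence.
Byte 1: 0xDB = 11011011, payload 11011 (5 bits).
Byte 2: 0x93 = 10010011 (10xxxxxx ✓), payload 010011.
Concatenate: 11011010011 = 0x6D3 (11 bits → U+06D3).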